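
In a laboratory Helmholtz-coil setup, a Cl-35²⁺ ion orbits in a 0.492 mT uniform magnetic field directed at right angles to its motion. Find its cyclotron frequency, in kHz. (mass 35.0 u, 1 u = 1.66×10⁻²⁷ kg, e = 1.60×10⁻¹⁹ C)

f ≈ 0.431 kHz

f = qB/(2πm) = (2×1.60×10^-19)(4.92×10^-4) / [2π(5.81×10^-26)] = 431 Hz.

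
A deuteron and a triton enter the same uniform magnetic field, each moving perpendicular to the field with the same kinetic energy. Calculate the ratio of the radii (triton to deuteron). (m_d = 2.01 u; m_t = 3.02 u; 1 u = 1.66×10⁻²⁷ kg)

ratio ≈ 1.23

r = √(2mK)/(qB) ⇒ at equal K, r ∝ √m/q.
r_{triton}/r_{deuteron} = 1.23.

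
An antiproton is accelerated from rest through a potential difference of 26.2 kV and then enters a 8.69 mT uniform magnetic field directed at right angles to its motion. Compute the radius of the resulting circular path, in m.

r ≈ 2.69 m

The kinetic energy gained is K = qV = (1×1.60×10^-19)(2.62×10^4) = 4.19×10^-15 J.
v = √(2K/m) = 2.24×10^6 m/s.
r = mv/(qB) = (1.67×10^-27)(2.24×10^6) / [(1×1.60×10^-19)(8.69×10^-3)] = 2.69 m.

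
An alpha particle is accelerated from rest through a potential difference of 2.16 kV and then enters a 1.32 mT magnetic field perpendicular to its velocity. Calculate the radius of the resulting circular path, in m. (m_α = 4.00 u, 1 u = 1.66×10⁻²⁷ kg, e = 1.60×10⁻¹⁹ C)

r ≈ 7.17 m

The kinetic energy gained is K = qV = (2×1.60×10^-19)(2160) = 6.91×10^-16 J.
v = √(2K/m) = 4.56×10^5 m/s.
r = mv/(qB) = (6.64×10^-27)(4.56×10^5) / [(2×1.60×10^-19)(1.32×10^-3)] = 7.17 m.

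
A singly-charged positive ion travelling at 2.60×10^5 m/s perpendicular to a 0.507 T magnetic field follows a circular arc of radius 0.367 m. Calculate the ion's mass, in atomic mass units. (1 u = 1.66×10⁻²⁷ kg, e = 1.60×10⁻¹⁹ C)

qvB = mv²/r ⇒ m = qBr/v.
m = (1×1.60×10^-19)(0.507)(0.367) / (2.60×10^5) = 1.15×10^-25 kg = 69.0 u.

m ≈ 69.0 u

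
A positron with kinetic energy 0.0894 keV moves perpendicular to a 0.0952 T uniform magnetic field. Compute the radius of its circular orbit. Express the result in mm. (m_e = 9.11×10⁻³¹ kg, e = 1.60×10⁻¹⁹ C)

Convert the energy: K = 0.0894 keV = 1.43×10^-17 J.
v = √(2K/m) = √(2·1.43×10^-17/9.11×10^-31) = 5.60×10^6 m/s.
r = mv/(qB) = (9.11×10^-31)(5.60×10^6) / [(1×1.60×10^-19)(0.0952)] = 3.35×10^-4 m.

r ≈ 0.335 mm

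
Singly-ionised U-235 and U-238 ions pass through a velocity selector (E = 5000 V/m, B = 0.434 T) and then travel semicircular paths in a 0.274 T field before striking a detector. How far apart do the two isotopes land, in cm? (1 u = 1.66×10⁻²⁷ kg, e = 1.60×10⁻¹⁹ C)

Both emerge at v = E/B₁ = 1.15×10^4 m/s.
r = mv/(qB₂), so r₁ = 0.10251 m and r₂ = 0.10382 m, giving Δr = 1.31×10^-3 m.
After a semicircle each ion lands a diameter 2r from the entry slit, so the separation is 2Δr = 2.62×10^-3 m.

Δd ≈ 0.262 cm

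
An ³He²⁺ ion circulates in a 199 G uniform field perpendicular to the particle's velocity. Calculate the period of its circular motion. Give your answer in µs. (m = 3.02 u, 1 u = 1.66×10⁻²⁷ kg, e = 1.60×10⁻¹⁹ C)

T ≈ 4.95 µs

The cyclotron period is independent of speed: T = 2πm/(qB).
T = 2π(5.01×10^-27) / [(2×1.60×10^-19)(0.0199)] = 4.95×10^-6 s.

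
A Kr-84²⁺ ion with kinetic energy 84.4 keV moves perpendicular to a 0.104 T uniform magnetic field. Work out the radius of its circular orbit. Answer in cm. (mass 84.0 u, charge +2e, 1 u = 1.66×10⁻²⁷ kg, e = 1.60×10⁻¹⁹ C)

Convert the energy: K = 84.4 keV = 1.35×10^-14 J.
v = √(2K/m) = √(2·1.35×10^-14/1.39×10^-25) = 4.40×10^5 m/s.
r = mv/(qB) = (1.39×10^-25)(4.40×10^5) / [(2×1.60×10^-19)(0.104)] = 1.84 m.

r ≈ 184 cm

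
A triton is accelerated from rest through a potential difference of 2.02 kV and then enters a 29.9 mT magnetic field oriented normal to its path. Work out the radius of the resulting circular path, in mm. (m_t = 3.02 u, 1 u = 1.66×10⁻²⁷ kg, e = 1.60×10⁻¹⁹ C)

r ≈ 376 mm

The kinetic energy gained is K = qV = (1×1.60×10^-19)(2020) = 3.23×10^-16 J.
v = √(2K/m) = 3.59×10^5 m/s.
r = mv/(qB) = (5.01×10^-27)(3.59×10^5) / [(1×1.60×10^-19)(0.0299)] = 0.376 m.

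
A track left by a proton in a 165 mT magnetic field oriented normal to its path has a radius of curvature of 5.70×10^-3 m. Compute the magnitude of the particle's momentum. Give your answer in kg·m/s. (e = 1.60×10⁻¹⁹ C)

Since qvB = mv²/r, the momentum p = mv = qBr.
p = (1×1.60×10^-19)(0.165)(5.70×10^-3) = 1.50×10^-22 kg·m/s.

p ≈ 1.50×10^-22 kg·m/s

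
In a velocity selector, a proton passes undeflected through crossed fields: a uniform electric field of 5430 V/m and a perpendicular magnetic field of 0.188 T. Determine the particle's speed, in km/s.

v ≈ 28.9 km/s

For zero net force, qE = qvB, so v = E/B.
v = (5430) / (0.188) = 2.89×10^4 m/s.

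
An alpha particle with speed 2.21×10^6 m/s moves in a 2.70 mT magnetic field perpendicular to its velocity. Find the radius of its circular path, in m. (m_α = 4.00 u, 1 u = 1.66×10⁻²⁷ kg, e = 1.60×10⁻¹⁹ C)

The magnetic force provides the centripetal force: qvB = mv²/r, so r = mv/(qB).
r = (6.64×10^-27 kg)(2.21×10^6 m/s) / [(2×1.60×10^-19 C)(2.70×10^-3 T)] = 17.0 m.

r ≈ 17.0 m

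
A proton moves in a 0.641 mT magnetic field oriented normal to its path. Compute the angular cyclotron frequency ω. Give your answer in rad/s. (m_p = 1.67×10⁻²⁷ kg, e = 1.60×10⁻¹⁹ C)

ω = qB/m = (1×1.60×10^-19)(6.41×10^-4) / (1.67×10^-27) = 6.14×10^4 rad/s.

ω ≈ 6.14×10^4 rad/s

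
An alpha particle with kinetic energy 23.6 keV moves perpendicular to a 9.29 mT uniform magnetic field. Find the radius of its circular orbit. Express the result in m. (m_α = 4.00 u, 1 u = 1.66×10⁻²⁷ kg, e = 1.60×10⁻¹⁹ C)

Convert the energy: K = 23.6 keV = 3.78×10^-15 J.
v = √(2K/m) = √(2·3.78×10^-15/6.64×10^-27) = 1.07×10^6 m/s.
r = mv/(qB) = (6.64×10^-27)(1.07×10^6) / [(2×1.60×10^-19)(9.29×10^-3)] = 2.38 m.

r ≈ 2.38 m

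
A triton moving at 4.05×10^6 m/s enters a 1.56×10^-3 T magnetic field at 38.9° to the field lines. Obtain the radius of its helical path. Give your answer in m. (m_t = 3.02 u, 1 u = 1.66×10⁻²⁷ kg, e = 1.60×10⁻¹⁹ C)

Only the perpendicular component v⊥ = v sin38.9° = 2.54×10^6 m/s is bent by the field.
r = m v⊥ /(qB) = (5.01×10^-27)(2.54×10^6) / [(1×1.60×10^-19)(1.56×10^-3)] = 51.1 m.

r ≈ 51.1 m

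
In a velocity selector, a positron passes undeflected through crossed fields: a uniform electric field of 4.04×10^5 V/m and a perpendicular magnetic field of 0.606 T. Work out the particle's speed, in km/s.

For zero net force, qE = qvB, so v = E/B.
v = (4.04×10^5) / (0.606) = 6.67×10^5 m/s.

v ≈ 667 km/s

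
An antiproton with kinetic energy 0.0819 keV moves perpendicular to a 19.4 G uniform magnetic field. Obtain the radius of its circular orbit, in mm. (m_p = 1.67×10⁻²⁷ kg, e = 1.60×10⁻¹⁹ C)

Convert the energy: K = 0.0819 keV = 1.31×10^-17 J.
v = √(2K/m) = √(2·1.31×10^-17/1.67×10^-27) = 1.25×10^5 m/s.
r = mv/(qB) = (1.67×10^-27)(1.25×10^5) / [(1×1.60×10^-19)(1.94×10^-3)] = 0.674 m.

r ≈ 674 mm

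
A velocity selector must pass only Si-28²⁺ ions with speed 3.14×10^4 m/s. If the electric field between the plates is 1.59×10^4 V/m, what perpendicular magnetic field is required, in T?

qE = qvB ⇒ B = E/v = (1.59×10^4) / (3.14×10^4) = 0.506 T.

B ≈ 0.506 T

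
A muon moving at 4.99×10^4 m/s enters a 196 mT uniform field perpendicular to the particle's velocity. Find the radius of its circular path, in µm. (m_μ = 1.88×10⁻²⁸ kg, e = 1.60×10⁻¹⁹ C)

The magnetic force provides the centripetal force: qvB = mv²/r, so r = mv/(qB).
r = (1.88×10^-28 kg)(4.99×10^4 m/s) / [(1×1.60×10^-19 C)(0.196 T)] = 2.99×10^-4 m.

r ≈ 299 µm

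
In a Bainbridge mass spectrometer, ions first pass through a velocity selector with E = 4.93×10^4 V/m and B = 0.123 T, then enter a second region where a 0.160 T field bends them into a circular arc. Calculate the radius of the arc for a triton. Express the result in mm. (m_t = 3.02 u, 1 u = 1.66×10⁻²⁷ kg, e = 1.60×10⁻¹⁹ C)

The selector passes v = E/B = 4.93×10^4/0.123 = 4.01×10^5 m/s.
In the deflection region, r = mv/(qB₂) = (5.01×10^-27)(4.01×10^5) / [(1×1.60×10^-19)(0.160)] = 0.0785 m.

r ≈ 78.5 mm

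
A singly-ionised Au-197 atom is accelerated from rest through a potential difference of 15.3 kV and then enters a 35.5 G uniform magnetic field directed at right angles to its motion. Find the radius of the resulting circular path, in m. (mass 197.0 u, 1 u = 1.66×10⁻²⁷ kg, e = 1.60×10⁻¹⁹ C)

The kinetic energy gained is K = qV = (1×1.60×10^-19)(1.53×10^4) = 2.45×10^-15 J.
v = √(2K/m) = 1.22×10^5 m/s.
r = mv/(qB) = (3.27×10^-25)(1.22×10^5) / [(1×1.60×10^-19)(3.55×10^-3)] = 70.4 m.

r ≈ 70.4 m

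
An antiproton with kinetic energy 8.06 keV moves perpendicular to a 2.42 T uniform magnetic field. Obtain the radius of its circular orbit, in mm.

Convert the energy: K = 8.06 keV = 1.29×10^-15 J.
v = √(2K/m) = √(2·1.29×10^-15/1.67×10^-27) = 1.24×10^6 m/s.
r = mv/(qB) = (1.67×10^-27)(1.24×10^6) / [(1×1.60×10^-19)(2.42)] = 5.36×10^-3 m.

r ≈ 5.36 mm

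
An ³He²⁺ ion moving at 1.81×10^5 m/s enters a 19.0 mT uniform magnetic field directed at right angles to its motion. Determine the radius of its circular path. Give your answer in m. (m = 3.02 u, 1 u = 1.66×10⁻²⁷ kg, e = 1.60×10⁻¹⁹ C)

The magnetic force provides the centripetal force: qvB = mv²/r, so r = mv/(qB).
r = (5.01×10^-27 kg)(1.81×10^5 m/s) / [(2×1.60×10^-19 C)(0.0190 T)] = 0.149 m.

r ≈ 0.149 m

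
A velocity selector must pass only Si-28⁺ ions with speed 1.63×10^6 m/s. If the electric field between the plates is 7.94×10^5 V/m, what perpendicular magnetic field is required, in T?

qE = qvB ⇒ B = E/v = (7.94×10^5) / (1.63×10^6) = 0.487 T.

B ≈ 0.487 T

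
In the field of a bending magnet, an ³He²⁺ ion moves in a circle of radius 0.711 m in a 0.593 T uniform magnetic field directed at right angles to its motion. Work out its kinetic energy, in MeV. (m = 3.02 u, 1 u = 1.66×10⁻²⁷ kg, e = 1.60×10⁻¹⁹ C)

K ≈ 11.3 MeV

v = qBr/m = (2×1.60×10^-19)(0.593)(0.711) / (5.01×10^-27) = 2.69×10^7 m/s.
K = ½mv² = 0.5·(5.01×10^-27)·(2.69×10^7)² = 1.82×10^-12 J = 11.3 MeV.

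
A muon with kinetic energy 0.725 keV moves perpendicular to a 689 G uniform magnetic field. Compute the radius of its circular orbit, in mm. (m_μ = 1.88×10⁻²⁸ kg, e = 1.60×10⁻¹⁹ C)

r ≈ 18.9 mm

Convert the energy: K = 0.725 keV = 1.16×10^-16 J.
v = √(2K/m) = √(2·1.16×10^-16/1.88×10^-28) = 1.11×10^6 m/s.
r = mv/(qB) = (1.88×10^-28)(1.11×10^6) / [(1×1.60×10^-19)(0.0689)] = 0.0189 m.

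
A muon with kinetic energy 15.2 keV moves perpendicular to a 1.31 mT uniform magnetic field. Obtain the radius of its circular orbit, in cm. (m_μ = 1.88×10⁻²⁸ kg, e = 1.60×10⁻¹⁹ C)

r ≈ 456 cm

Convert the energy: K = 15.2 keV = 2.43×10^-15 J.
v = √(2K/m) = √(2·2.43×10^-15/1.88×10^-28) = 5.09×10^6 m/s.
r = mv/(qB) = (1.88×10^-28)(5.09×10^6) / [(1×1.60×10^-19)(1.31×10^-3)] = 4.56 m.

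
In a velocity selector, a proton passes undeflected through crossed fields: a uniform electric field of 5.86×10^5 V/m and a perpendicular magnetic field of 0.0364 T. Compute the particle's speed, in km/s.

v ≈ 16100 km/s

For zero net force, qE = qvB, so v = E/B.
v = (5.86×10^5) / (0.0364) = 1.61×10^7 m/s.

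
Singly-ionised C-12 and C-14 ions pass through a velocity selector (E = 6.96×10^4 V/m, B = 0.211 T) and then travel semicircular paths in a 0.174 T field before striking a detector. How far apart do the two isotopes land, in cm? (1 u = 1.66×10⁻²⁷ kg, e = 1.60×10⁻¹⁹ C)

Δd ≈ 7.87 cm

Both emerge at v = E/B₁ = 3.30×10^5 m/s.
r = mv/(qB₂), so r₁ = 0.2360 m and r₂ = 0.2754 m, giving Δr = 0.0393 m.
After a semicircle each ion lands a diameter 2r from the entry slit, so the separation is 2Δr = 0.0787 m.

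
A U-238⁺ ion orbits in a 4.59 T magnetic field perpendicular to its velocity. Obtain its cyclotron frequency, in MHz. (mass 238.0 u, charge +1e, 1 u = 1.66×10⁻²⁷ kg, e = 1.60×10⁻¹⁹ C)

f = qB/(2πm) = (1×1.60×10^-19)(4.59) / [2π(3.95×10^-25)] = 2.96×10^5 Hz.

f ≈ 0.296 MHz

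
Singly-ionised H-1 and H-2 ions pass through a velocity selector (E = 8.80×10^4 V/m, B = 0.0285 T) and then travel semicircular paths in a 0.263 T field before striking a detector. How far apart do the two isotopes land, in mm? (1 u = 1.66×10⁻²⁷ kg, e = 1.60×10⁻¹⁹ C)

Δd ≈ 244 mm

Both emerge at v = E/B₁ = 3.09×10^6 m/s.
r = mv/(qB₂), so r₁ = 0.122 m and r₂ = 0.244 m, giving Δr = 0.122 m.
After a semicircle each ion lands a diameter 2r from the entry slit, so the separation is 2Δr = 0.244 m.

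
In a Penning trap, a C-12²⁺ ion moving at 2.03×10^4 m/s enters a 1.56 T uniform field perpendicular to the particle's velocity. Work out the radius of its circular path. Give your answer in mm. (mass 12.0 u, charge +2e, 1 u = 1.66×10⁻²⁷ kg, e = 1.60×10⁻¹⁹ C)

The magnetic force provides the centripetal force: qvB = mv²/r, so r = mv/(qB).
r = (1.99×10^-26 kg)(2.03×10^4 m/s) / [(2×1.60×10^-19 C)(1.56 T)] = 8.10×10^-4 m.

r ≈ 0.810 mm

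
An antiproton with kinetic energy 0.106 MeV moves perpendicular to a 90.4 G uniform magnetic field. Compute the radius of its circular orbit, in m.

r ≈ 5.20 m

Convert the energy: K = 0.106 MeV = 1.70×10^-14 J.
v = √(2K/m) = √(2·1.70×10^-14/1.67×10^-27) = 4.51×10^6 m/s.
r = mv/(qB) = (1.67×10^-27)(4.51×10^6) / [(1×1.60×10^-19)(9.04×10^-3)] = 5.20 m.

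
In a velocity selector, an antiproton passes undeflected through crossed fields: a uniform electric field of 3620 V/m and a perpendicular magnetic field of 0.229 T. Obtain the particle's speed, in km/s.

v ≈ 15.8 km/s

For zero net force, qE = qvB, so v = E/B.
v = (3620) / (0.229) = 1.58×10^4 m/s.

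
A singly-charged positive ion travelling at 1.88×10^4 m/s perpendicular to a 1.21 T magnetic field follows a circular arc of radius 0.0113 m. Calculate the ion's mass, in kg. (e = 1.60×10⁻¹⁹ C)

qvB = mv²/r ⇒ m = qBr/v.
m = (1×1.60×10^-19)(1.21)(0.0113) / (1.88×10^4) = 1.16×10^-25 kg.

m ≈ 1.16×10^-25 kg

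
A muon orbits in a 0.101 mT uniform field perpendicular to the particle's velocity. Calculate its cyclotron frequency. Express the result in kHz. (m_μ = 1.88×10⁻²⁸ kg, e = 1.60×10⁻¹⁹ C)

f ≈ 13.7 kHz

f = qB/(2πm) = (1×1.60×10^-19)(1.01×10^-4) / [2π(1.88×10^-28)] = 1.37×10^4 Hz.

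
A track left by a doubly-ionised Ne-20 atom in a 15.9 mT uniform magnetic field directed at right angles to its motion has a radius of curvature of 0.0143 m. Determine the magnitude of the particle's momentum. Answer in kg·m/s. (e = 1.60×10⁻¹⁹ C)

p ≈ 7.28×10^-23 kg·m/s

Since qvB = mv²/r, the momentum p = mv = qBr.
p = (2×1.60×10^-19)(0.0159)(0.0143) = 7.28×10^-23 kg·m/s.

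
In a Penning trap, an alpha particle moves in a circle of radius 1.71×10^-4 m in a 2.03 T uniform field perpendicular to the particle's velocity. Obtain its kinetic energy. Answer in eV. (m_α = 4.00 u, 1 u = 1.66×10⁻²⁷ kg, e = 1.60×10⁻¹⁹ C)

v = qBr/m = (2×1.60×10^-19)(2.03)(1.71×10^-4) / (6.64×10^-27) = 1.67×10^4 m/s.
K = ½mv² = 0.5·(6.64×10^-27)·(1.67×10^4)² = 9.29×10^-19 J = 5.81 eV.

K ≈ 5.81 eV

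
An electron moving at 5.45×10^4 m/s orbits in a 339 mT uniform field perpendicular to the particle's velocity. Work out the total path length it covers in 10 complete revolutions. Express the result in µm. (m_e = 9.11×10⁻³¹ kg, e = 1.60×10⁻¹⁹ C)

r = mv/(qB) = 9.15×10^-7 m, so one revolution covers 2πr = 5.75×10^-6 m.
In 10 revolutions: L = 10·2πr = 5.75×10^-5 m.

L ≈ 57.5 µm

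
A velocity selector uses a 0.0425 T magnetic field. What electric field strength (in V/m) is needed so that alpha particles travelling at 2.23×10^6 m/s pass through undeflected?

E ≈ 9.48×10^4 V/m

qE = qvB ⇒ E = vB = (2.23×10^6)(0.0425) = 9.48×10^4 V/m.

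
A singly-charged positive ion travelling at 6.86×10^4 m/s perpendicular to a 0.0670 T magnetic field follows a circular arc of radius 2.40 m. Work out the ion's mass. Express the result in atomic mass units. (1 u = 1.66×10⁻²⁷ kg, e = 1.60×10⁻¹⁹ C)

qvB = mv²/r ⇒ m = qBr/v.
m = (1×1.60×10^-19)(0.0670)(2.40) / (6.86×10^4) = 3.75×10^-25 kg = 226 u.

m ≈ 226 u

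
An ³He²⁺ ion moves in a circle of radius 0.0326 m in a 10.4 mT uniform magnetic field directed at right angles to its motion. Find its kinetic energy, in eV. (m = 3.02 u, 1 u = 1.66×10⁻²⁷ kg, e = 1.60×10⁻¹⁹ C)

v = qBr/m = (2×1.60×10^-19)(0.0104)(0.0326) / (5.01×10^-27) = 2.16×10^4 m/s.
K = ½mv² = 0.5·(5.01×10^-27)·(2.16×10^4)² = 1.17×10^-18 J = 7.34 eV.

K ≈ 7.34 eV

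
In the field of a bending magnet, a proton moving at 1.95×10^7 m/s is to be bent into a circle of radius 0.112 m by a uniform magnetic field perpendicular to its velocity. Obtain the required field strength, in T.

qvB = mv²/r gives B = mv/(qr).
B = (1.67×10^-27)(1.95×10^7) / [(1×1.60×10^-19)(0.112)] = 1.82 T.

B ≈ 1.82 T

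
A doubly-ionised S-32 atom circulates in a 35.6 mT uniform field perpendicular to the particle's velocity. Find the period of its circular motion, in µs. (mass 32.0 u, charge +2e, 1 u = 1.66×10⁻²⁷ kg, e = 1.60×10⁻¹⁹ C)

The cyclotron period is independent of speed: T = 2πm/(qB).
T = 2π(5.31×10^-26) / [(2×1.60×10^-19)(0.0356)] = 2.93×10^-5 s.

T ≈ 29.3 µs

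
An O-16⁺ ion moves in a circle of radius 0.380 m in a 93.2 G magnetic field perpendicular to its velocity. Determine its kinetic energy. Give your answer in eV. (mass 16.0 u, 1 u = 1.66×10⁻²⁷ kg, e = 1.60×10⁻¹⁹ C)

v = qBr/m = (1×1.60×10^-19)(9.32×10^-3)(0.380) / (2.66×10^-26) = 2.13×10^4 m/s.
K = ½mv² = 0.5·(2.66×10^-26)·(2.13×10^4)² = 6.04×10^-18 J = 37.8 eV.

K ≈ 37.8 eV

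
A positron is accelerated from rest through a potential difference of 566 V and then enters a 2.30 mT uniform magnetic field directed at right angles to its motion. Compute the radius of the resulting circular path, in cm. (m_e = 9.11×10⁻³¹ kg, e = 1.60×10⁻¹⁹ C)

r ≈ 3.49 cm

The kinetic energy gained is K = qV = (1×1.60×10^-19)(566) = 9.06×10^-17 J.
v = √(2K/m) = 1.41×10^7 m/s.
r = mv/(qB) = (9.11×10^-31)(1.41×10^7) / [(1×1.60×10^-19)(2.30×10^-3)] = 0.0349 m.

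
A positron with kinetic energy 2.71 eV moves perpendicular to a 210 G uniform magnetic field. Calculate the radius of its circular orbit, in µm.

r ≈ 265 µm

Convert the energy: K = 2.71 eV = 4.34×10^-19 J.
v = √(2K/m) = √(2·4.34×10^-19/9.11×10^-31) = 9.76×10^5 m/s.
r = mv/(qB) = (9.11×10^-31)(9.76×10^5) / [(1×1.60×10^-19)(0.0210)] = 2.65×10^-4 m.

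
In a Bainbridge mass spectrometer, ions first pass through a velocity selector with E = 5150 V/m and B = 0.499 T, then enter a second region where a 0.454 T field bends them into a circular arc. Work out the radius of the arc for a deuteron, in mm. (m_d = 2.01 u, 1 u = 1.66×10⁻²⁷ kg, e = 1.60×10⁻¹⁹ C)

The selector passes v = E/B = 5150/0.499 = 1.03×10^4 m/s.
In the deflection region, r = mv/(qB₂) = (3.34×10^-27)(1.03×10^4) / [(1×1.60×10^-19)(0.454)] = 4.74×10^-4 m.

r ≈ 0.474 mm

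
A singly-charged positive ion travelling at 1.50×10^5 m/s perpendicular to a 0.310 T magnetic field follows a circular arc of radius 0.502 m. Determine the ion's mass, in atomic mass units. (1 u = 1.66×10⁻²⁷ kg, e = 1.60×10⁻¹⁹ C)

m ≈ 100.0 u

qvB = mv²/r ⇒ m = qBr/v.
m = (1×1.60×10^-19)(0.310)(0.502) / (1.50×10^5) = 1.66×10^-25 kg = 100.0 u.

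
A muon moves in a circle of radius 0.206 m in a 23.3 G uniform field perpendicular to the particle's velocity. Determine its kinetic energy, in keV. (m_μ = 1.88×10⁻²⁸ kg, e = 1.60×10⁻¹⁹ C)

v = qBr/m = (1×1.60×10^-19)(2.33×10^-3)(0.206) / (1.88×10^-28) = 4.08×10^5 m/s.
K = ½mv² = 0.5·(1.88×10^-28)·(4.08×10^5)² = 1.57×10^-17 J = 0.0980 keV.

K ≈ 0.0980 keV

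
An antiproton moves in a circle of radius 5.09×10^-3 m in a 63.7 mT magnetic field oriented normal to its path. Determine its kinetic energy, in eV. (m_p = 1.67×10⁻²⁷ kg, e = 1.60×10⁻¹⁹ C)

K ≈ 5.04 eV

v = qBr/m = (1×1.60×10^-19)(0.0637)(5.09×10^-3) / (1.67×10^-27) = 3.11×10^4 m/s.
K = ½mv² = 0.5·(1.67×10^-27)·(3.11×10^4)² = 8.06×10^-19 J = 5.04 eV.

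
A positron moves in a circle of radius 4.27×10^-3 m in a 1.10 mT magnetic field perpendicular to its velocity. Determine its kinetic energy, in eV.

K ≈ 1.94 eV

v = qBr/m = (1×1.60×10^-19)(1.10×10^-3)(4.27×10^-3) / (9.11×10^-31) = 8.25×10^5 m/s.
K = ½mv² = 0.5·(9.11×10^-31)·(8.25×10^5)² = 3.10×10^-19 J = 1.94 eV.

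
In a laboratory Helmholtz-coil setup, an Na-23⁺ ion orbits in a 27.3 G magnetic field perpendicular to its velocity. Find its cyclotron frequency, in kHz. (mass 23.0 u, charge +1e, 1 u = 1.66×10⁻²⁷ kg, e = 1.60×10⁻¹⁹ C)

f = qB/(2πm) = (1×1.60×10^-19)(2.73×10^-3) / [2π(3.82×10^-26)] = 1820 Hz.

f ≈ 1.82 kHz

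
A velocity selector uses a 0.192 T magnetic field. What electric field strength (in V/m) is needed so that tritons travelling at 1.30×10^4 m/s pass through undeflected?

qE = qvB ⇒ E = vB = (1.30×10^4)(0.192) = 2500 V/m.

E ≈ 2500 V/m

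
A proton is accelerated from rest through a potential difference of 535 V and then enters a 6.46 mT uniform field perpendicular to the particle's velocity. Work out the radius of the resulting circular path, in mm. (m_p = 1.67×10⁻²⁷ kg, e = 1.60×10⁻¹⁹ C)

r ≈ 517 mm

The kinetic energy gained is K = qV = (1×1.60×10^-19)(535) = 8.56×10^-17 J.
v = √(2K/m) = 3.20×10^5 m/s.
r = mv/(qB) = (1.67×10^-27)(3.20×10^5) / [(1×1.60×10^-19)(6.46×10^-3)] = 0.517 m.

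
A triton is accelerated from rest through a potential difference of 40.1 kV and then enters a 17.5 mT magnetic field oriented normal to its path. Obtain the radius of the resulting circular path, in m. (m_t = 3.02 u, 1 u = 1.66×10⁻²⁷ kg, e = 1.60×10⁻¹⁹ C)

The kinetic energy gained is K = qV = (1×1.60×10^-19)(4.01×10^4) = 6.42×10^-15 J.
v = √(2K/m) = 1.60×10^6 m/s.
r = mv/(qB) = (5.01×10^-27)(1.60×10^6) / [(1×1.60×10^-19)(0.0175)] = 2.86 m.

r ≈ 2.86 m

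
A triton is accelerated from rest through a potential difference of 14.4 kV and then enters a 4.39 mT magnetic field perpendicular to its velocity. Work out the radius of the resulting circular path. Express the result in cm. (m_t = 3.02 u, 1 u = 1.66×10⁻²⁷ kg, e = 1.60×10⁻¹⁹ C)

r ≈ 684 cm

The kinetic energy gained is K = qV = (1×1.60×10^-19)(1.44×10^4) = 2.30×10^-15 J.
v = √(2K/m) = 9.59×10^5 m/s.
r = mv/(qB) = (5.01×10^-27)(9.59×10^5) / [(1×1.60×10^-19)(4.39×10^-3)] = 6.84 m.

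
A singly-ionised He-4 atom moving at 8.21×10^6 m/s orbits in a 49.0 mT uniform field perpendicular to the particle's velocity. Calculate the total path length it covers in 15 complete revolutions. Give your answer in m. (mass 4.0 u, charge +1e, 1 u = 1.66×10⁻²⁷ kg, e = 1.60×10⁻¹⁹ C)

r = mv/(qB) = 6.95 m, so one revolution covers 2πr = 43.7 m.
In 15 revolutions: L = 15·2πr = 655 m.

L ≈ 655 m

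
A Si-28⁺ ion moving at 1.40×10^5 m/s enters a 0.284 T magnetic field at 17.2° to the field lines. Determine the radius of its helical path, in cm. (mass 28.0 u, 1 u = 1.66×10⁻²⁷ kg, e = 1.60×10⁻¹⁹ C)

Only the perpendicular component v⊥ = v sin17.2° = 4.14×10^4 m/s is bent by the field.
r = m v⊥ /(qB) = (4.65×10^-26)(4.14×10^4) / [(1×1.60×10^-19)(0.284)] = 0.0423 m.

r ≈ 4.23 cm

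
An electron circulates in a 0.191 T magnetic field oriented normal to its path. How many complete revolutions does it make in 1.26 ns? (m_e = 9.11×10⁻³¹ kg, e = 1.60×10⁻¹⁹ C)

N = 6

T = 2πm/(qB) = 2π(9.11×10^-31) / [(1×1.60×10^-19)(0.191)] = 1.8730×10^-10 s.
N = t/T = 1.26×10^-9 / 1.8730×10^-10 ≈ 6.73, so 6 complete revolutions.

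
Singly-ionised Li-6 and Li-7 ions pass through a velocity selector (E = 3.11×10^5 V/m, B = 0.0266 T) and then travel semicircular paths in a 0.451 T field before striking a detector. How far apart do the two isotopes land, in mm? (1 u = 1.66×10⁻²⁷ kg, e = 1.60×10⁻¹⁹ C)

Δd ≈ 538 mm

Both emerge at v = E/B₁ = 1.17×10^7 m/s.
r = mv/(qB₂), so r₁ = 1.614 m and r₂ = 1.883 m, giving Δr = 0.269 m.
After a semicircle each ion lands a diameter 2r from the entry slit, so the separation is 2Δr = 0.538 m.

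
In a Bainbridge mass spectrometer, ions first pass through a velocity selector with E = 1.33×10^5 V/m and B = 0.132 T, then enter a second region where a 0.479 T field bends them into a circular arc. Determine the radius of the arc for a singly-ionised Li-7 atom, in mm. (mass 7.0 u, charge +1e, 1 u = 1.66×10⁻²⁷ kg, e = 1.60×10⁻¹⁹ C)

r ≈ 153 mm

The selector passes v = E/B = 1.33×10^5/0.132 = 1.01×10^6 m/s.
In the deflection region, r = mv/(qB₂) = (1.16×10^-26)(1.01×10^6) / [(1×1.60×10^-19)(0.479)] = 0.153 m.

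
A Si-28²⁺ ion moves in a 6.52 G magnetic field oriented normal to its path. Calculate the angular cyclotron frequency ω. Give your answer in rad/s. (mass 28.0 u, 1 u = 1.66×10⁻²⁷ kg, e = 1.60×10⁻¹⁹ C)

ω ≈ 4490 rad/s

ω = qB/m = (2×1.60×10^-19)(6.52×10^-4) / (4.65×10^-26) = 4490 rad/s.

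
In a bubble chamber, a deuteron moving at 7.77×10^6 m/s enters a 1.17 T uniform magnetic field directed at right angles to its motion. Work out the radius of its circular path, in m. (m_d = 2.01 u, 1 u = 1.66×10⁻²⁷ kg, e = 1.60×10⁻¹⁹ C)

The magnetic force provides the centripetal force: qvB = mv²/r, so r = mv/(qB).
r = (3.34×10^-27 kg)(7.77×10^6 m/s) / [(1×1.60×10^-19 C)(1.17 T)] = 0.138 m.

r ≈ 0.138 m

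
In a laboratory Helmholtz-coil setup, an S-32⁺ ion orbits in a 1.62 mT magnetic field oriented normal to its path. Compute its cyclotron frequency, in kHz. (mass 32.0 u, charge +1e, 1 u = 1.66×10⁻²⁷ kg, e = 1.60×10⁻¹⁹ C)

f = qB/(2πm) = (1×1.60×10^-19)(1.62×10^-3) / [2π(5.31×10^-26)] = 777 Hz.

f ≈ 0.777 kHz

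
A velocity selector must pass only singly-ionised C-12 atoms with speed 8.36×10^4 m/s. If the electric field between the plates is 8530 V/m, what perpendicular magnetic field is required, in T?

B ≈ 0.102 T

qE = qvB ⇒ B = E/v = (8530) / (8.36×10^4) = 0.102 T.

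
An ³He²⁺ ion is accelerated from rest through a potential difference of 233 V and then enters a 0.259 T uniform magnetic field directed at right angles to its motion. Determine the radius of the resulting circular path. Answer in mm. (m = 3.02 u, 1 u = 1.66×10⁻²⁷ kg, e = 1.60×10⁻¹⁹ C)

r ≈ 10.4 mm

The kinetic energy gained is K = qV = (2×1.60×10^-19)(233) = 7.46×10^-17 J.
v = √(2K/m) = 1.72×10^5 m/s.
r = mv/(qB) = (5.01×10^-27)(1.72×10^5) / [(2×1.60×10^-19)(0.259)] = 0.0104 m.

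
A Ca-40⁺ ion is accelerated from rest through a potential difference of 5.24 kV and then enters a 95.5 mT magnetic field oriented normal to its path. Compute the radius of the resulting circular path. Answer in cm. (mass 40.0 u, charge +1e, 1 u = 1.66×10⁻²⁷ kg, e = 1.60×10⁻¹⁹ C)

r ≈ 69.1 cm

The kinetic energy gained is K = qV = (1×1.60×10^-19)(5240) = 8.38×10^-16 J.
v = √(2K/m) = 1.59×10^5 m/s.
r = mv/(qB) = (6.64×10^-26)(1.59×10^5) / [(1×1.60×10^-19)(0.0955)] = 0.691 m.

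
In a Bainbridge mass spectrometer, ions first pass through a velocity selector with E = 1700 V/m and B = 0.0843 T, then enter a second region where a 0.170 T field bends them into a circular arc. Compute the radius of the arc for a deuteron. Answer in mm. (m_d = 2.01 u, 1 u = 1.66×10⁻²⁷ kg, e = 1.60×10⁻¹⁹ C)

r ≈ 2.47 mm

The selector passes v = E/B = 1700/0.0843 = 2.02×10^4 m/s.
In the deflection region, r = mv/(qB₂) = (3.34×10^-27)(2.02×10^4) / [(1×1.60×10^-19)(0.170)] = 2.47×10^-3 m.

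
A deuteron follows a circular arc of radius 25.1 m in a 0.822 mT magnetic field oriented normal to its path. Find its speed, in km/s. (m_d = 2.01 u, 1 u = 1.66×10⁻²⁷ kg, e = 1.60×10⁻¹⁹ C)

v ≈ 989 km/s

From qvB = mv²/r, v = qBr/m.
v = (1×1.60×10^-19)(8.22×10^-4)(25.1) / (3.34×10^-27) = 9.89×10^5 m/s.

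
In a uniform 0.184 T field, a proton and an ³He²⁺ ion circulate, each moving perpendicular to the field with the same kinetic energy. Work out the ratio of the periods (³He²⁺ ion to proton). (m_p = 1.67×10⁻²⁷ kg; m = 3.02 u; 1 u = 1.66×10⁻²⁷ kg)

T = 2πm/(qB) is independent of speed, so T₂/T₁ = (m₂/q₂)/(m₁/q₁).
T_{³He²⁺ ion}/T_{proton} = (5.01×10^-27/2e) / (1.67×10^-27/1e) = 1.50.

ratio ≈ 1.50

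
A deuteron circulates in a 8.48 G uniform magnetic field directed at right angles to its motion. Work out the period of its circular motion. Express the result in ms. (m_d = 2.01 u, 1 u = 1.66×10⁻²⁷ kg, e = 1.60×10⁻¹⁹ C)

The cyclotron period is independent of speed: T = 2πm/(qB).
T = 2π(3.34×10^-27) / [(1×1.60×10^-19)(8.48×10^-4)] = 1.55×10^-4 s.

T ≈ 0.155 ms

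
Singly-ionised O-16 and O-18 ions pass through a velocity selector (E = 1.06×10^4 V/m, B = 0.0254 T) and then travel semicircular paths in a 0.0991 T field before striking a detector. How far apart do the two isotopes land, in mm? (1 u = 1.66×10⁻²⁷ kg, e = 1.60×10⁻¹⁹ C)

Δd ≈ 175 mm

Both emerge at v = E/B₁ = 4.17×10^5 m/s.
r = mv/(qB₂), so r₁ = 0.6990 m and r₂ = 0.7864 m, giving Δr = 0.0874 m.
After a semicircle each ion lands a diameter 2r from the entry slit, so the separation is 2Δr = 0.175 m.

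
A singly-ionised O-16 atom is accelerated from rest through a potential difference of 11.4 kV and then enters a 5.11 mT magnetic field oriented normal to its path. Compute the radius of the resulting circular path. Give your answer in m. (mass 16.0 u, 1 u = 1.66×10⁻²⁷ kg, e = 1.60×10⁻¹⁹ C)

r ≈ 12.0 m

The kinetic energy gained is K = qV = (1×1.60×10^-19)(1.14×10^4) = 1.82×10^-15 J.
v = √(2K/m) = 3.71×10^5 m/s.
r = mv/(qB) = (2.66×10^-26)(3.71×10^5) / [(1×1.60×10^-19)(5.11×10^-3)] = 12.0 m.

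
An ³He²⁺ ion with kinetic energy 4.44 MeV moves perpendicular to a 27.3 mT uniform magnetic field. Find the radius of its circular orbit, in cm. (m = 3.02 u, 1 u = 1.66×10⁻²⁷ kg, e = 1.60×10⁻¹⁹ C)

Convert the energy: K = 4.44 MeV = 7.10×10^-13 J.
v = √(2K/m) = √(2·7.10×10^-13/5.01×10^-27) = 1.68×10^7 m/s.
r = mv/(qB) = (5.01×10^-27)(1.68×10^7) / [(2×1.60×10^-19)(0.0273)] = 9.66 m.

r ≈ 966 cm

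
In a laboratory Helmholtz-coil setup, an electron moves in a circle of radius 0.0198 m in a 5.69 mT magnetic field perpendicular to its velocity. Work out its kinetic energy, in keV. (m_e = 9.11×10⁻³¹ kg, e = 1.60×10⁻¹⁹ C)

v = qBr/m = (1×1.60×10^-19)(5.69×10^-3)(0.0198) / (9.11×10^-31) = 1.98×10^7 m/s.
K = ½mv² = 0.5·(9.11×10^-31)·(1.98×10^7)² = 1.78×10^-16 J = 1.11 keV.

K ≈ 1.11 keV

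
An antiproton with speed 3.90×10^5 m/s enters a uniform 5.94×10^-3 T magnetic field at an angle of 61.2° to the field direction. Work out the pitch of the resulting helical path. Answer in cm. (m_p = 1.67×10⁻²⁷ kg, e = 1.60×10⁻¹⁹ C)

The velocity component along B is v∥ = v cos61.2° = 1.88×10^5 m/s.
The cyclotron period T = 2πm/(qB) = 1.10×10^-5 s is set by m, q, B alone.
Pitch = v∥·T = (1.88×10^5)(1.10×10^-5) = 2.07 m.

pitch ≈ 207 cm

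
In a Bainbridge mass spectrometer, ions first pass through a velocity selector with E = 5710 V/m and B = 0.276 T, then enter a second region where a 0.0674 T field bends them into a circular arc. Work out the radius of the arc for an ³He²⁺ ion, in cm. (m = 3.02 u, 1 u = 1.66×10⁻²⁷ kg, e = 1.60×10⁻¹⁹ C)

r ≈ 0.481 cm

The selector passes v = E/B = 5710/0.276 = 2.07×10^4 m/s.
In the deflection region, r = mv/(qB₂) = (5.01×10^-27)(2.07×10^4) / [(2×1.60×10^-19)(0.0674)] = 4.81×10^-3 m.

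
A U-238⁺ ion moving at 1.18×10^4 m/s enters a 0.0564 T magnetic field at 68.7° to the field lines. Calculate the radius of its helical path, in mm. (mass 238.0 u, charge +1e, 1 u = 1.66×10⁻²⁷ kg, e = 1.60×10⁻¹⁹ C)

r ≈ 481 mm

Only the perpendicular component v⊥ = v sin68.7° = 1.10×10^4 m/s is bent by the field.
r = m v⊥ /(qB) = (3.95×10^-25)(1.10×10^4) / [(1×1.60×10^-19)(0.0564)] = 0.481 m.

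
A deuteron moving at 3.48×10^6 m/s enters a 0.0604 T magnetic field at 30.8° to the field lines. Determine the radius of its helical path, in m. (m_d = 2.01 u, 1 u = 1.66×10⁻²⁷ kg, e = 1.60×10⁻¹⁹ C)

r ≈ 0.615 m

Only the perpendicular component v⊥ = v sin30.8° = 1.78×10^6 m/s is bent by the field.
r = m v⊥ /(qB) = (3.34×10^-27)(1.78×10^6) / [(1×1.60×10^-19)(0.0604)] = 0.615 m.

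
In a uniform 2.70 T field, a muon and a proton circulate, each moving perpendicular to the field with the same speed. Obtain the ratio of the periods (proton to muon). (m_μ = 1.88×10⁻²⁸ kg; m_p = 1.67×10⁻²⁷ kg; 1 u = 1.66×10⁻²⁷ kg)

ratio ≈ 8.88

T = 2πm/(qB) is independent of speed, so T₂/T₁ = (m₂/q₂)/(m₁/q₁).
T_{proton}/T_{muon} = (1.67×10^-27/1e) / (1.88×10^-28/1e) = 8.88.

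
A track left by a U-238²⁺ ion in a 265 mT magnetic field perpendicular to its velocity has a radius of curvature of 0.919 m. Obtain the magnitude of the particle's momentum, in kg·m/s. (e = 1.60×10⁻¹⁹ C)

Since qvB = mv²/r, the momentum p = mv = qBr.
p = (2×1.60×10^-19)(0.265)(0.919) = 7.79×10^-20 kg·m/s.

p ≈ 7.79×10^-20 kg·m/s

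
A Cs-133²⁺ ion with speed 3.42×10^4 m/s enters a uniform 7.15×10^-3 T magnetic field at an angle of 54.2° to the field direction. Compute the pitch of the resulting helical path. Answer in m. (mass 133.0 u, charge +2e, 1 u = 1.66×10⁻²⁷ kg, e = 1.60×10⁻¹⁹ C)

pitch ≈ 12.1 m

The velocity component along B is v∥ = v cos54.2° = 2.00×10^4 m/s.
The cyclotron period T = 2πm/(qB) = 6.06×10^-4 s is set by m, q, B alone.
Pitch = v∥·T = (2.00×10^4)(6.06×10^-4) = 12.1 m.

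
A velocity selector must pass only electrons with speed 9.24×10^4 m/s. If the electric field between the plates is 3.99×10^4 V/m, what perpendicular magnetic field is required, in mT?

qE = qvB ⇒ B = E/v = (3.99×10^4) / (9.24×10^4) = 0.432 T.

B ≈ 432 mT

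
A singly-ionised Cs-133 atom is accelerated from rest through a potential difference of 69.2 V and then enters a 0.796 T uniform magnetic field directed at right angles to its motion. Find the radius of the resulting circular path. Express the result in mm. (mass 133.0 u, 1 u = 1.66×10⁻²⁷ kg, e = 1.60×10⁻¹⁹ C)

The kinetic energy gained is K = qV = (1×1.60×10^-19)(69.2) = 1.11×10^-17 J.
v = √(2K/m) = 1.00×10^4 m/s.
r = mv/(qB) = (2.21×10^-25)(1.00×10^4) / [(1×1.60×10^-19)(0.796)] = 0.0174 m.

r ≈ 17.4 mm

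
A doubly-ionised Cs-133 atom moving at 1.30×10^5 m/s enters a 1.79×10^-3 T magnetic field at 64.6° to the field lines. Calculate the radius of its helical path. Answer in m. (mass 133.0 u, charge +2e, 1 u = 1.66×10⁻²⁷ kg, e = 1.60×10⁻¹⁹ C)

r ≈ 45.3 m

Only the perpendicular component v⊥ = v sin64.6° = 1.17×10^5 m/s is bent by the field.
r = m v⊥ /(qB) = (2.21×10^-25)(1.17×10^5) / [(2×1.60×10^-19)(1.79×10^-3)] = 45.3 m.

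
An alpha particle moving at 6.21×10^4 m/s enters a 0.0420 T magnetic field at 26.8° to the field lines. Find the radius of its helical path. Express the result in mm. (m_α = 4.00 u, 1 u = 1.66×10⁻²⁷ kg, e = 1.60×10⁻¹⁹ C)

Only the perpendicular component v⊥ = v sin26.8° = 2.80×10^4 m/s is bent by the field.
r = m v⊥ /(qB) = (6.64×10^-27)(2.80×10^4) / [(2×1.60×10^-19)(0.0420)] = 0.0138 m.

r ≈ 13.8 mm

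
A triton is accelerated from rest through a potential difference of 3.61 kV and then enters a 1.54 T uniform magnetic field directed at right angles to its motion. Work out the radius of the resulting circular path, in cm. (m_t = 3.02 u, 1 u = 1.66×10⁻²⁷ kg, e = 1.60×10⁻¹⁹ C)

The kinetic energy gained is K = qV = (1×1.60×10^-19)(3610) = 5.78×10^-16 J.
v = √(2K/m) = 4.80×10^5 m/s.
r = mv/(qB) = (5.01×10^-27)(4.80×10^5) / [(1×1.60×10^-19)(1.54)] = 9.77×10^-3 m.

r ≈ 0.977 cm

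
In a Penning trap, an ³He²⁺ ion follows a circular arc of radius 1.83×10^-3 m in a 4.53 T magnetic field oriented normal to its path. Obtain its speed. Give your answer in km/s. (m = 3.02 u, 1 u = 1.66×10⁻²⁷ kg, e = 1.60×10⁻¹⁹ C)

v ≈ 529 km/s

From qvB = mv²/r, v = qBr/m.
v = (2×1.60×10^-19)(4.53)(1.83×10^-3) / (5.01×10^-27) = 5.29×10^5 m/s.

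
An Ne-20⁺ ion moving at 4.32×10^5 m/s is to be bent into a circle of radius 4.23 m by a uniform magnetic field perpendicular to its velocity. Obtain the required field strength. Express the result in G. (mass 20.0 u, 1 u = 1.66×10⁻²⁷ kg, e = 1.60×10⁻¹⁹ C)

qvB = mv²/r gives B = mv/(qr).
B = (3.32×10^-26)(4.32×10^5) / [(1×1.60×10^-19)(4.23)] = 0.0212 T.

B ≈ 212 G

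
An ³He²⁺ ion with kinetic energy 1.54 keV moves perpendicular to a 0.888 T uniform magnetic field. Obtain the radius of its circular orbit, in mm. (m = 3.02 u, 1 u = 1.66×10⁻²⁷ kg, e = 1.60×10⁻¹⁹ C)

Convert the energy: K = 1.54 keV = 2.46×10^-16 J.
v = √(2K/m) = √(2·2.46×10^-16/5.01×10^-27) = 3.14×10^5 m/s.
r = mv/(qB) = (5.01×10^-27)(3.14×10^5) / [(2×1.60×10^-19)(0.888)] = 5.53×10^-3 m.

r ≈ 5.53 mm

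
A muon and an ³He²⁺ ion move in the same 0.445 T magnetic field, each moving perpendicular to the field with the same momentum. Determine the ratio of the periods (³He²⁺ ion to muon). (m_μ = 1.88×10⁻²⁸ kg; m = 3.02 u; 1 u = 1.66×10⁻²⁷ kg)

T = 2πm/(qB) is independent of speed, so T₂/T₁ = (m₂/q₂)/(m₁/q₁).
T_{³He²⁺ ion}/T_{muon} = (5.01×10^-27/2e) / (1.88×10^-28/1e) = 13.3.

ratio ≈ 13.3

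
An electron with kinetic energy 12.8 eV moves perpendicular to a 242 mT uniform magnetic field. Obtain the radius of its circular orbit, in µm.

r ≈ 49.9 µm

Convert the energy: K = 12.8 eV = 2.05×10^-18 J.
v = √(2K/m) = √(2·2.05×10^-18/9.11×10^-31) = 2.12×10^6 m/s.
r = mv/(qB) = (9.11×10^-31)(2.12×10^6) / [(1×1.60×10^-19)(0.242)] = 4.99×10^-5 m.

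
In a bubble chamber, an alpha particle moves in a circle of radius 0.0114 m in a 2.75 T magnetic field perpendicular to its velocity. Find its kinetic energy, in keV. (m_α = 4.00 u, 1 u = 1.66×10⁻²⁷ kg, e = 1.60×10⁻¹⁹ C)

K ≈ 47.4 keV

v = qBr/m = (2×1.60×10^-19)(2.75)(0.0114) / (6.64×10^-27) = 1.51×10^6 m/s.
K = ½mv² = 0.5·(6.64×10^-27)·(1.51×10^6)² = 7.58×10^-15 J = 47.4 keV.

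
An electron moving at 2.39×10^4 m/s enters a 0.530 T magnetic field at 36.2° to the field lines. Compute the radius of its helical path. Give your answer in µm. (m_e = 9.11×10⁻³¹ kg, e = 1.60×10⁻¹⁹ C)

Only the perpendicular component v⊥ = v sin36.2° = 1.41×10^4 m/s is bent by the field.
r = m v⊥ /(qB) = (9.11×10^-31)(1.41×10^4) / [(1×1.60×10^-19)(0.530)] = 1.52×10^-7 m.

r ≈ 0.152 µm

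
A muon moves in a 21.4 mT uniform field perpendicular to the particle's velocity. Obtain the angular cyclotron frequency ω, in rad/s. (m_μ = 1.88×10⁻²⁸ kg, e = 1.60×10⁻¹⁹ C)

ω ≈ 1.82×10^7 rad/s

ω = qB/m = (1×1.60×10^-19)(0.0214) / (1.88×10^-28) = 1.82×10^7 rad/s.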